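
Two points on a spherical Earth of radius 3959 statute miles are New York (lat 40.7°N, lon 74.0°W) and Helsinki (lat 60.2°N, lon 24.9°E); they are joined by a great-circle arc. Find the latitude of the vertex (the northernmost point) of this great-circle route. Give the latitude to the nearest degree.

≈ 64°N

The great circle lies in the plane with unit normal n̂ = (p₁ × p₂)/|p₁ × p₂|.
Here n̂_z ≈ +0.432; the vertex latitude is φ_max = arccos|n̂_z| ≈ 64.4°.
Check via Clairaut: cos φ_max = |cos φ₁| · sin C = cos(40.7°)·sin(34.7°) ≈ 0.432, again giving ≈ 64.4°.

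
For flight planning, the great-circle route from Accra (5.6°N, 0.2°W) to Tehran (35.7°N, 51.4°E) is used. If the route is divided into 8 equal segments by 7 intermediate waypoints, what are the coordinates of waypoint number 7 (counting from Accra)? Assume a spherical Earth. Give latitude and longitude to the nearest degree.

≈ (33°N, 44°E)

Write both endpoints as unit vectors p₁, p₂ with components (cos φ cos λ, cos φ sin λ, sin φ).
The central angle between the endpoints is δ = arccos(p₁·p₂) ≈ 0.978 rad (56.0°).
Interpolate at f = 7/8 with slerp weights a = sin((1−f)δ)/sin δ ≈ 0.147, b = sin(fδ)/sin δ ≈ 0.910.
p = a·p₁ + b·p₂ ≈ (0.608, 0.577, 0.546); φ = arcsin(p_z) ≈ 33.06°, λ = atan2(p_y, p_x) ≈ 43.54°.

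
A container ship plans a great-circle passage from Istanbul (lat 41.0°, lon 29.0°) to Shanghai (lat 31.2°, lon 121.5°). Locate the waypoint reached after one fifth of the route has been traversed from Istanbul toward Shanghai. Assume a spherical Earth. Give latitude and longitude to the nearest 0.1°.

≈ lat 45.8°, lon 47.7°

Write both endpoints as unit vectors p₁, p₂ with components (cos φ cos λ, cos φ sin λ, sin φ).
The central angle between the endpoints is δ = arccos(p₁·p₂) ≈ 1.254 rad (71.8°).
Interpolate at f = 1/5 with slerp weights a = sin((1−f)δ)/sin δ ≈ 0.887, b = sin(fδ)/sin δ ≈ 0.261.
p = a·p₁ + b·p₂ ≈ (0.469, 0.515, 0.717); φ = arcsin(p_z) ≈ 45.84°, λ = atan2(p_y, p_x) ≈ 47.68°.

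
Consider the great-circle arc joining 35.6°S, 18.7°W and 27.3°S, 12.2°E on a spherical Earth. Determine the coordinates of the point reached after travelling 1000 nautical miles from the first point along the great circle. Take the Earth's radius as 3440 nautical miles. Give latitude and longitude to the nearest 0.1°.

≈ 31.5°S, 0.7°E

The haversine formula gives a central angle δ ≈ 0.480 rad (27.5°) between the endpoints. The total great-circle distance is δ·R ≈ 0.480 × 3440 ≈ 1651 nmi, so the target fraction is f = 1000/1651 ≈ 0.606.
Interpolate at f ≈ 0.606 with slerp weights a = sin((1−f)δ)/sin δ ≈ 0.408, b = sin(fδ)/sin δ ≈ 0.621.
p = a·p₁ + b·p₂ ≈ (0.853, 0.010, -0.522); φ = arcsin(p_z) ≈ -31.46°, λ = atan2(p_y, p_x) ≈ 0.69°.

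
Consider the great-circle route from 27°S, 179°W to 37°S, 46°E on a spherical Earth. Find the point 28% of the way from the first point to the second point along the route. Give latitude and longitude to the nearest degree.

The haversine formula gives a central angle δ ≈ 1.803 rad (103.3°) between the endpoints.
Interpolate at f = 0.28 with slerp weights a = sin((1−f)δ)/sin δ ≈ 0.990, b = sin(fδ)/sin δ ≈ 0.497.
p = a·p₁ + b·p₂ ≈ (-0.606, 0.270, -0.748); φ = arcsin(p_z) ≈ -48.44°, λ = atan2(p_y, p_x) ≈ 155.97°.

≈ 48°S, 156°E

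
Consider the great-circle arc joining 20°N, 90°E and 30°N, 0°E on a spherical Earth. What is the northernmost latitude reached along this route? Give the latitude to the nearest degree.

The great circle lies in the plane with unit normal n̂ = (p₁ × p₂)/|p₁ × p₂|.
Here n̂_z ≈ -0.826; the vertex latitude is φ_max = arccos|n̂_z| ≈ 34.3°.

≈ 34°N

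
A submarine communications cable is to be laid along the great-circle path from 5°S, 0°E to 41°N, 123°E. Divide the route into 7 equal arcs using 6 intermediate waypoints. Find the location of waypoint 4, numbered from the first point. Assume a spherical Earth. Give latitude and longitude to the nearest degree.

Write both endpoints as unit vectors p₁, p₂ with components (cos φ cos λ, cos φ sin λ, sin φ).
The central angle between the endpoints is δ = arccos(p₁·p₂) ≈ 2.056 rad (117.8°).
Interpolate at f = 4/7 with slerp weights a = sin((1−f)δ)/sin δ ≈ 0.872, b = sin(fδ)/sin δ ≈ 1.043.
p = a·p₁ + b·p₂ ≈ (0.440, 0.660, 0.608); φ = arcsin(p_z) ≈ 37.47°, λ = atan2(p_y, p_x) ≈ 56.31°.

≈ 37°N, 56°E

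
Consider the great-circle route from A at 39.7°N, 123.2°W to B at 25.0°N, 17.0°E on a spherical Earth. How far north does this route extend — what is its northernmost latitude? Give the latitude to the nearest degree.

≈ 62°N

The great circle lies in the plane with unit normal n̂ = (p₁ × p₂)/|p₁ × p₂|.
Here n̂_z ≈ +0.463; the vertex latitude is φ_max = arccos|n̂_z| ≈ 62.4°.
Check via Clairaut: cos φ_max = |cos φ₁| · sin C = cos(39.7°)·sin(37.0°) ≈ 0.463, again giving ≈ 62.4°.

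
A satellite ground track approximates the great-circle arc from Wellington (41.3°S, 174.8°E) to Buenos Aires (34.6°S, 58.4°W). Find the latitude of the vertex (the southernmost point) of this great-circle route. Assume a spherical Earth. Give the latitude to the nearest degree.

The great circle lies in the plane with unit normal n̂ = (p₁ × p₂)/|p₁ × p₂|.
Here n̂_z ≈ +0.495; the vertex latitude is φ_max = arccos|n̂_z| ≈ 60.3°.

≈ 60°S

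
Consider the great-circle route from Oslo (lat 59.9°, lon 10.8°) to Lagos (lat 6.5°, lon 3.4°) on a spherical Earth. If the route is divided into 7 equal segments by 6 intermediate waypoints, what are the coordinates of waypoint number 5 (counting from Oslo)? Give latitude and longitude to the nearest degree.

Write both endpoints as unit vectors p₁, p₂ with components (cos φ cos λ, cos φ sin λ, sin φ).
The central angle between the endpoints is δ = arccos(p₁·p₂) ≈ 0.937 rad (53.7°).
Interpolate at f = 5/7 with slerp weights a = sin((1−f)δ)/sin δ ≈ 0.328, b = sin(fδ)/sin δ ≈ 0.770.
p = a·p₁ + b·p₂ ≈ (0.925, 0.076, 0.371); φ = arcsin(p_z) ≈ 21.79°, λ = atan2(p_y, p_x) ≈ 4.71°.

≈ lat 22°, lon 5°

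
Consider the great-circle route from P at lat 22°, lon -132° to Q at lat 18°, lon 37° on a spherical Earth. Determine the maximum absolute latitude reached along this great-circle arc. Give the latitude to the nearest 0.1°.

The great circle lies in the plane with unit normal n̂ = (p₁ × p₂)/|p₁ × p₂|.
Here n̂_z ≈ +0.254; the vertex latitude is φ_max = arccos|n̂_z| ≈ 75.3°.
Check via Clairaut: cos φ_max = |cos φ₁| · sin C = cos(22.0°)·sin(15.9°) ≈ 0.254, again giving ≈ 75.3°.

≈ 75.3°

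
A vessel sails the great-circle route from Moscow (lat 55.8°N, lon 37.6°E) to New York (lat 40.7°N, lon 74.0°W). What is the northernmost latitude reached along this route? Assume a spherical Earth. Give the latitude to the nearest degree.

≈ 65°N

The great circle lies in the plane with unit normal n̂ = (p₁ × p₂)/|p₁ × p₂|.
Here n̂_z ≈ -0.429; the vertex latitude is φ_max = arccos|n̂_z| ≈ 64.6°.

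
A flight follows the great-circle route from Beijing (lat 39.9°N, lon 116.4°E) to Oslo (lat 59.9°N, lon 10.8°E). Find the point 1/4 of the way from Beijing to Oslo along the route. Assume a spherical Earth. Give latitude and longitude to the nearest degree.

≈ lat 52°N, lon 102°E

Write both endpoints as unit vectors p₁, p₂ with components (cos φ cos λ, cos φ sin λ, sin φ).
The central angle between the endpoints is δ = arccos(p₁·p₂) ≈ 1.102 rad (63.2°).
Interpolate at f = 1/4 with slerp weights a = sin((1−f)δ)/sin δ ≈ 0.825, b = sin(fδ)/sin δ ≈ 0.305.
p = a·p₁ + b·p₂ ≈ (-0.131, 0.595, 0.793); φ = arcsin(p_z) ≈ 52.44°, λ = atan2(p_y, p_x) ≈ 102.41°.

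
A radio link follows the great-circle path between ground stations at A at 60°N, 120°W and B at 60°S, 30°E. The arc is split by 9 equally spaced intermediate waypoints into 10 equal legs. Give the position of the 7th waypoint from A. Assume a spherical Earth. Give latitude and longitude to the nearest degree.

≈ 28°S, 27°W

From cos δ = sin φ₁ sin φ₂ + cos φ₁ cos φ₂ cos Δλ, the central angle is δ ≈ 2.882 rad (165.1°).
Interpolate at f = 7/10 with slerp weights a = sin((1−f)δ)/sin δ ≈ 2.965, b = sin(fδ)/sin δ ≈ 3.514.
p = a·p₁ + b·p₂ ≈ (0.781, -0.405, -0.476); φ = arcsin(p_z) ≈ -28.42°, λ = atan2(p_y, p_x) ≈ -27.43°.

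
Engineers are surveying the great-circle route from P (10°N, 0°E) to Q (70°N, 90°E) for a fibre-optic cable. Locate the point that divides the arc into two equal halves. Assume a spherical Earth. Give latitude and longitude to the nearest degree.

Convert each endpoint to a unit vector on the sphere (x = cos φ cos λ, y = cos φ sin λ, z = sin φ).
The central angle between the endpoints is δ = arccos(p₁·p₂) ≈ 1.407 rad (80.6°).
Interpolate at f = 1/2 with slerp weights a = sin((1−f)δ)/sin δ ≈ 0.656, b = sin(fδ)/sin δ ≈ 0.656.
p = a·p₁ + b·p₂ ≈ (0.646, 0.224, 0.730); φ = arcsin(p_z) ≈ 46.88°, λ = atan2(p_y, p_x) ≈ 19.15°.

≈ (47°N, 19°E)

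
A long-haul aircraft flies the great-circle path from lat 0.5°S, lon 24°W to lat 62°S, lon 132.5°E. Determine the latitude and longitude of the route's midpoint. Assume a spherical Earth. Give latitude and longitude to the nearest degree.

Write both endpoints as unit vectors p₁, p₂ with components (cos φ cos λ, cos φ sin λ, sin φ).
The central angle between the endpoints is δ = arccos(p₁·p₂) ≈ 2.007 rad (115.0°).
Interpolate at f = 1/2 with slerp weights a = sin((1−f)δ)/sin δ ≈ 0.931, b = sin(fδ)/sin δ ≈ 0.931.
p = a·p₁ + b·p₂ ≈ (0.555, -0.056, -0.830); φ = arcsin(p_z) ≈ -56.09°, λ = atan2(p_y, p_x) ≈ -5.80°.

≈ lat 56°S, lon 6°W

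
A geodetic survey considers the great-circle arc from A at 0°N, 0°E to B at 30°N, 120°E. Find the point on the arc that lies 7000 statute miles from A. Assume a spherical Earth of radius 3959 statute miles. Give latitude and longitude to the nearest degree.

≈ 33°N, 104°E

The haversine formula gives a central angle δ ≈ 2.019 rad (115.7°) between the endpoints. The total great-circle distance is δ·R ≈ 2.019 × 3959 ≈ 7992 mi, so the target fraction is f = 7000/7992 ≈ 0.876.
Interpolate at f ≈ 0.876 with slerp weights a = sin((1−f)δ)/sin δ ≈ 0.275, b = sin(fδ)/sin δ ≈ 1.088.
p = a·p₁ + b·p₂ ≈ (-0.196, 0.816, 0.544); φ = arcsin(p_z) ≈ 32.95°, λ = atan2(p_y, p_x) ≈ 103.51°.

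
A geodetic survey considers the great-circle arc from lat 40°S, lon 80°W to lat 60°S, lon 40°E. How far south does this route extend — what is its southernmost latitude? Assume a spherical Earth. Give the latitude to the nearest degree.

The great circle lies in the plane with unit normal n̂ = (p₁ × p₂)/|p₁ × p₂|.
Here n̂_z ≈ +0.356; the vertex latitude is φ_max = arccos|n̂_z| ≈ 69.1°.

≈ 69°S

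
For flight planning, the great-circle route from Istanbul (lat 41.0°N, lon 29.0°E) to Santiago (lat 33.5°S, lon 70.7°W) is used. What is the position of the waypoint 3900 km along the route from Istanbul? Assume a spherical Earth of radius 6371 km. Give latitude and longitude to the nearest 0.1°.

Write both endpoints as unit vectors p₁, p₂ with components (cos φ cos λ, cos φ sin λ, sin φ).
The central angle between the endpoints is δ = arccos(p₁·p₂) ≈ 2.058 rad (117.9°). The total great-circle distance is δ·R ≈ 2.058 × 6371 ≈ 13111 km, so the target fraction is f = 3900/13111 ≈ 0.297.
Interpolate at f ≈ 0.297 with slerp weights a = sin((1−f)δ)/sin δ ≈ 1.123, b = sin(fδ)/sin δ ≈ 0.650.
p = a·p₁ + b·p₂ ≈ (0.920, -0.101, 0.378); φ = arcsin(p_z) ≈ 22.19°, λ = atan2(p_y, p_x) ≈ -6.26°.

≈ lat 22.2°N, lon 6.3°W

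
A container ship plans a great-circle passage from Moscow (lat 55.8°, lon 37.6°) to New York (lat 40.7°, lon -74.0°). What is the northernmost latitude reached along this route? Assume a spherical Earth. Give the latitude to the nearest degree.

≈ 65°

The great circle lies in the plane with unit normal n̂ = (p₁ × p₂)/|p₁ × p₂|.
Here n̂_z ≈ -0.429; the vertex latitude is φ_max = arccos|n̂_z| ≈ 64.6°.
Check via Clairaut: cos φ_max = |cos φ₁| · sin C = cos(55.8°)·sin(49.7°) ≈ 0.429, again giving ≈ 64.6°.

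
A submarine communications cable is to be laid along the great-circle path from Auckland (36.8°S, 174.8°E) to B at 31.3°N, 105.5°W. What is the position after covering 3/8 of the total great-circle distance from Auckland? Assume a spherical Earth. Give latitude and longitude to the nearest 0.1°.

≈ 12.7°S, 152.6°W

Write both endpoints as unit vectors p₁, p₂ with components (cos φ cos λ, cos φ sin λ, sin φ).
The central angle between the endpoints is δ = arccos(p₁·p₂) ≈ 1.761 rad (100.9°).
Interpolate at f = 3/8 with slerp weights a = sin((1−f)δ)/sin δ ≈ 0.908, b = sin(fδ)/sin δ ≈ 0.625.
p = a·p₁ + b·p₂ ≈ (-0.867, -0.448, -0.219); φ = arcsin(p_z) ≈ -12.67°, λ = atan2(p_y, p_x) ≈ -152.64°.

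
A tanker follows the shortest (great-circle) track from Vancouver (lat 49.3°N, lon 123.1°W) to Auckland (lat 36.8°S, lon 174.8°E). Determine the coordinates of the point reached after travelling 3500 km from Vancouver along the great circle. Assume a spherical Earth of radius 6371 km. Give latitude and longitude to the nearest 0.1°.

≈ lat 24.3°N, lon 147.6°W

Convert each endpoint to a unit vector on the sphere (x = cos φ cos λ, y = cos φ sin λ, z = sin φ).
The central angle between the endpoints is δ = arccos(p₁·p₂) ≈ 1.782 rad (102.1°). The total great-circle distance is δ·R ≈ 1.782 × 6371 ≈ 11354 km, so the target fraction is f = 3500/11354 ≈ 0.308.
Interpolate at f ≈ 0.308 with slerp weights a = sin((1−f)δ)/sin δ ≈ 0.965, b = sin(fδ)/sin δ ≈ 0.534.
p = a·p₁ + b·p₂ ≈ (-0.769, -0.488, 0.412); φ = arcsin(p_z) ≈ 24.31°, λ = atan2(p_y, p_x) ≈ -147.60°.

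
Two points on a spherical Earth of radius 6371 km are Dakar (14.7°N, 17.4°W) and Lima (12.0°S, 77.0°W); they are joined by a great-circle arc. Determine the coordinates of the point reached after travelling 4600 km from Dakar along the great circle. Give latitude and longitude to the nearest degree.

≈ 2°S, 55°W

Convert each endpoint to a unit vector on the sphere (x = cos φ cos λ, y = cos φ sin λ, z = sin φ).
The central angle between the endpoints is δ = arccos(p₁·p₂) ≈ 1.131 rad (64.8°). The total great-circle distance is δ·R ≈ 1.131 × 6371 ≈ 7204 km, so the target fraction is f = 4600/7204 ≈ 0.639.
Interpolate at f ≈ 0.639 with slerp weights a = sin((1−f)δ)/sin δ ≈ 0.439, b = sin(fδ)/sin δ ≈ 0.731.
p = a·p₁ + b·p₂ ≈ (0.566, -0.823, -0.040); φ = arcsin(p_z) ≈ -2.32°, λ = atan2(p_y, p_x) ≈ -55.48°.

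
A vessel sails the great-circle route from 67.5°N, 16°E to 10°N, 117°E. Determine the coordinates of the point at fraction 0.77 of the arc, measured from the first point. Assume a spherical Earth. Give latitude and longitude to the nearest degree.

From cos δ = sin φ₁ sin φ₂ + cos φ₁ cos φ₂ cos Δλ, the central angle is δ ≈ 1.482 rad (84.9°).
Interpolate at f = 0.77 with slerp weights a = sin((1−f)δ)/sin δ ≈ 0.336, b = sin(fδ)/sin δ ≈ 0.913.
p = a·p₁ + b·p₂ ≈ (-0.285, 0.836, 0.469); φ = arcsin(p_z) ≈ 27.94°, λ = atan2(p_y, p_x) ≈ 108.79°.

≈ 28°N, 109°E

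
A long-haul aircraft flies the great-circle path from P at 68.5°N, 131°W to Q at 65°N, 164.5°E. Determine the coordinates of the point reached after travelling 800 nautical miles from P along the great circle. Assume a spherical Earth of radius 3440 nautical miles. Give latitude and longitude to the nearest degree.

≈ 70°N, 169°W

From cos δ = sin φ₁ sin φ₂ + cos φ₁ cos φ₂ cos Δλ, the central angle is δ ≈ 0.428 rad (24.5°). The total great-circle distance is δ·R ≈ 0.428 × 3440 ≈ 1471 nmi, so the target fraction is f = 800/1471 ≈ 0.544.
Interpolate at f ≈ 0.544 with slerp weights a = sin((1−f)δ)/sin δ ≈ 0.467, b = sin(fδ)/sin δ ≈ 0.556.
p = a·p₁ + b·p₂ ≈ (-0.339, -0.067, 0.939); φ = arcsin(p_z) ≈ 69.81°, λ = atan2(p_y, p_x) ≈ -168.88°.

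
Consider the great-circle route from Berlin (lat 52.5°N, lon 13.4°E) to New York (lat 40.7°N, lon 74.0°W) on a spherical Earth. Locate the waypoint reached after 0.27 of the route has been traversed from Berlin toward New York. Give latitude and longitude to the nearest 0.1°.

≈ lat 56.7°N, lon 12.6°W

The haversine formula gives a central angle δ ≈ 1.002 rad (57.4°) between the endpoints.
Interpolate at f = 0.27 with slerp weights a = sin((1−f)δ)/sin δ ≈ 0.793, b = sin(fδ)/sin δ ≈ 0.317.
p = a·p₁ + b·p₂ ≈ (0.536, -0.119, 0.836); φ = arcsin(p_z) ≈ 56.71°, λ = atan2(p_y, p_x) ≈ -12.56°.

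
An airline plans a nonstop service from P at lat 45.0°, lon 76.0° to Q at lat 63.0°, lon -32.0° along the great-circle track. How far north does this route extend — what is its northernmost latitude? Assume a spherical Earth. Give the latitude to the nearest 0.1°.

The great circle lies in the plane with unit normal n̂ = (p₁ × p₂)/|p₁ × p₂|.
Here n̂_z ≈ -0.360; the vertex latitude is φ_max = arccos|n̂_z| ≈ 68.9°.
Check via Clairaut: cos φ_max = |cos φ₁| · sin C = cos(45.0°)·sin(30.6°) ≈ 0.360, again giving ≈ 68.9°.

≈ 68.9°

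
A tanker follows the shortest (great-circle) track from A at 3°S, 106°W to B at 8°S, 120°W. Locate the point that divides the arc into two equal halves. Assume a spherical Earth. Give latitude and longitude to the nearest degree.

From cos δ = sin φ₁ sin φ₂ + cos φ₁ cos φ₂ cos Δλ, the central angle is δ ≈ 0.258 rad (14.8°).
Interpolate at f = 1/2 with slerp weights a = sin((1−f)δ)/sin δ ≈ 0.504, b = sin(fδ)/sin δ ≈ 0.504.
p = a·p₁ + b·p₂ ≈ (-0.388, -0.916, -0.097); φ = arcsin(p_z) ≈ -5.54°, λ = atan2(p_y, p_x) ≈ -112.97°.

≈ 6°S, 113°W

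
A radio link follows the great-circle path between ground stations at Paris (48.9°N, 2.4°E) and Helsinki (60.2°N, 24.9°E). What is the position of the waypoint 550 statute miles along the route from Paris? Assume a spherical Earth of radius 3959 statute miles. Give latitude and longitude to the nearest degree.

Convert each endpoint to a unit vector on the sphere (x = cos φ cos λ, y = cos φ sin λ, z = sin φ).
The central angle between the endpoints is δ = arccos(p₁·p₂) ≈ 0.299 rad (17.1°). The total great-circle distance is δ·R ≈ 0.299 × 3959 ≈ 1182 mi, so the target fraction is f = 550/1182 ≈ 0.465.
Interpolate at f ≈ 0.465 with slerp weights a = sin((1−f)δ)/sin δ ≈ 0.540, b = sin(fδ)/sin δ ≈ 0.471.
p = a·p₁ + b·p₂ ≈ (0.567, 0.113, 0.816); φ = arcsin(p_z) ≈ 54.66°, λ = atan2(p_y, p_x) ≈ 11.30°.

≈ 55°N, 11°E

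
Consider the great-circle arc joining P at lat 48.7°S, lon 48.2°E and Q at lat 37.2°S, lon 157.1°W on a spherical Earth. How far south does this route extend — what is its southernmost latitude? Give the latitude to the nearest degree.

≈ 77°S

The great circle lies in the plane with unit normal n̂ = (p₁ × p₂)/|p₁ × p₂|.
Here n̂_z ≈ +0.225; the vertex latitude is φ_max = arccos|n̂_z| ≈ 77.0°.
Check via Clairaut: cos φ_max = |cos φ₁| · sin C = cos(48.7°)·sin(160.1°) ≈ 0.225, again giving ≈ 77.0°.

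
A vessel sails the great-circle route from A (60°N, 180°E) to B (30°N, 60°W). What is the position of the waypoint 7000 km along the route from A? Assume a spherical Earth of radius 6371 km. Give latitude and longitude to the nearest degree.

Convert each endpoint to a unit vector on the sphere (x = cos φ cos λ, y = cos φ sin λ, z = sin φ).
The central angle between the endpoints is δ = arccos(p₁·p₂) ≈ 1.353 rad (77.5°). The total great-circle distance is δ·R ≈ 1.353 × 6371 ≈ 8617 km, so the target fraction is f = 7000/8617 ≈ 0.812.
Interpolate at f ≈ 0.812 with slerp weights a = sin((1−f)δ)/sin δ ≈ 0.257, b = sin(fδ)/sin δ ≈ 0.912.
p = a·p₁ + b·p₂ ≈ (0.266, -0.684, 0.679); φ = arcsin(p_z) ≈ 42.76°, λ = atan2(p_y, p_x) ≈ -68.72°.

≈ (43°N, 69°W)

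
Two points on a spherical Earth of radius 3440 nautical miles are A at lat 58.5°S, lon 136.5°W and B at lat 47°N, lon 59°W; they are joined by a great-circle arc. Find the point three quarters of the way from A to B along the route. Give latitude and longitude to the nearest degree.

≈ lat 21°N, lon 78°W

Convert each endpoint to a unit vector on the sphere (x = cos φ cos λ, y = cos φ sin λ, z = sin φ).
The central angle between the endpoints is δ = arccos(p₁·p₂) ≈ 2.149 rad (123.1°).
Interpolate at f = 3/4 with slerp weights a = sin((1−f)δ)/sin δ ≈ 0.611, b = sin(fδ)/sin δ ≈ 1.193.
p = a·p₁ + b·p₂ ≈ (0.187, -0.917, 0.352); φ = arcsin(p_z) ≈ 20.58°, λ = atan2(p_y, p_x) ≈ -78.45°.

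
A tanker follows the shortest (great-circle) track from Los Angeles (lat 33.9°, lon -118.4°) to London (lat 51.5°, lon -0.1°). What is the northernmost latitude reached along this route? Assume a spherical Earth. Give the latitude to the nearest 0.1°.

≈ 62.4°

The great circle lies in the plane with unit normal n̂ = (p₁ × p₂)/|p₁ × p₂|.
Here n̂_z ≈ +0.464; the vertex latitude is φ_max = arccos|n̂_z| ≈ 62.4°.
Check via Clairaut: cos φ_max = |cos φ₁| · sin C = cos(33.9°)·sin(33.9°) ≈ 0.464, again giving ≈ 62.4°.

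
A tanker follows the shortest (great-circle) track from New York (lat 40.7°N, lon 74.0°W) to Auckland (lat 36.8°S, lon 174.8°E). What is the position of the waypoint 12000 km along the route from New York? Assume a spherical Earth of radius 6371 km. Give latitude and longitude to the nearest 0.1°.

≈ lat 26.2°S, lon 165.6°W

From cos δ = sin φ₁ sin φ₂ + cos φ₁ cos φ₂ cos Δλ, the central angle is δ ≈ 2.227 rad (127.6°). The total great-circle distance is δ·R ≈ 2.227 × 6371 ≈ 14189 km, so the target fraction is f = 12000/14189 ≈ 0.846.
Interpolate at f ≈ 0.846 with slerp weights a = sin((1−f)δ)/sin δ ≈ 0.425, b = sin(fδ)/sin δ ≈ 1.201.
p = a·p₁ + b·p₂ ≈ (-0.869, -0.223, -0.442); φ = arcsin(p_z) ≈ -26.24°, λ = atan2(p_y, p_x) ≈ -165.63°.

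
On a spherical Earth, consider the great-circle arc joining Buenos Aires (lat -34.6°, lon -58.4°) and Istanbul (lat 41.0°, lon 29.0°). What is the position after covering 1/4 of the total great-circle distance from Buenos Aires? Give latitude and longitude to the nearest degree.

The haversine formula gives a central angle δ ≈ 1.922 rad (110.1°) between the endpoints.
Interpolate at f = 1/4 with slerp weights a = sin((1−f)δ)/sin δ ≈ 1.056, b = sin(fδ)/sin δ ≈ 0.492.
p = a·p₁ + b·p₂ ≈ (0.781, -0.560, -0.277); φ = arcsin(p_z) ≈ -16.07°, λ = atan2(p_y, p_x) ≈ -35.67°.

≈ lat -16°, lon -36°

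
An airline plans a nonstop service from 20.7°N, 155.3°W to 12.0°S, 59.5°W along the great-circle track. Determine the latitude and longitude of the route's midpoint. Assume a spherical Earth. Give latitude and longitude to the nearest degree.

≈ 6°N, 106°W

From cos δ = sin φ₁ sin φ₂ + cos φ₁ cos φ₂ cos Δλ, the central angle is δ ≈ 1.738 rad (99.6°).
Interpolate at f = 1/2 with slerp weights a = sin((1−f)δ)/sin δ ≈ 0.774, b = sin(fδ)/sin δ ≈ 0.774.
p = a·p₁ + b·p₂ ≈ (-0.274, -0.955, 0.113); φ = arcsin(p_z) ≈ 6.47°, λ = atan2(p_y, p_x) ≈ -105.99°.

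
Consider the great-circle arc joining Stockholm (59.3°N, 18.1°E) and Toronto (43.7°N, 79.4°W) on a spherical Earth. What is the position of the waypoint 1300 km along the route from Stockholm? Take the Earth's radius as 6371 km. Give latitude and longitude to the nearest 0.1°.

≈ 63.6°N, 4.8°W

Write both endpoints as unit vectors p₁, p₂ with components (cos φ cos λ, cos φ sin λ, sin φ).
The central angle between the endpoints is δ = arccos(p₁·p₂) ≈ 0.993 rad (56.9°). The total great-circle distance is δ·R ≈ 0.993 × 6371 ≈ 6329 km, so the target fraction is f = 1300/6329 ≈ 0.205.
Interpolate at f ≈ 0.205 with slerp weights a = sin((1−f)δ)/sin δ ≈ 0.847, b = sin(fδ)/sin δ ≈ 0.242.
p = a·p₁ + b·p₂ ≈ (0.443, -0.037, 0.896); φ = arcsin(p_z) ≈ 63.58°, λ = atan2(p_y, p_x) ≈ -4.83°.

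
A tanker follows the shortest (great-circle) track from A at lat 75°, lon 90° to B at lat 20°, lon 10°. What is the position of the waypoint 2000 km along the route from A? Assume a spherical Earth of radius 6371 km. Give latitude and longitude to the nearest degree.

The haversine formula gives a central angle δ ≈ 1.189 rad (68.1°) between the endpoints. The total great-circle distance is δ·R ≈ 1.189 × 6371 ≈ 7575 km, so the target fraction is f = 2000/7575 ≈ 0.264.
Interpolate at f ≈ 0.264 with slerp weights a = sin((1−f)δ)/sin δ ≈ 0.827, b = sin(fδ)/sin δ ≈ 0.333.
p = a·p₁ + b·p₂ ≈ (0.308, 0.268, 0.913); φ = arcsin(p_z) ≈ 65.89°, λ = atan2(p_y, p_x) ≈ 41.07°.

≈ lat 66°, lon 41°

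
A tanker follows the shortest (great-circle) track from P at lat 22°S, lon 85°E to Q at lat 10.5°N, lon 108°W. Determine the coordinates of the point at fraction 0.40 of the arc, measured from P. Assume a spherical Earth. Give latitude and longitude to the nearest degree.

≈ lat 45°S, lon 161°E

Convert each endpoint to a unit vector on the sphere (x = cos φ cos λ, y = cos φ sin λ, z = sin φ).
The central angle between the endpoints is δ = arccos(p₁·p₂) ≈ 2.846 rad (163.0°).
Interpolate at f = 0.40 with slerp weights a = sin((1−f)δ)/sin δ ≈ 3.398, b = sin(fδ)/sin δ ≈ 3.114.
p = a·p₁ + b·p₂ ≈ (-0.672, 0.226, -0.705); φ = arcsin(p_z) ≈ -44.86°, λ = atan2(p_y, p_x) ≈ 161.37°.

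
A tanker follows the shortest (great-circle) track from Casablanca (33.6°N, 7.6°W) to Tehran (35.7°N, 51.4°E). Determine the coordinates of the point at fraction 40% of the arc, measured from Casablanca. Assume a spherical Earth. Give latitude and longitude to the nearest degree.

≈ 38°N, 15°E

Convert each endpoint to a unit vector on the sphere (x = cos φ cos λ, y = cos φ sin λ, z = sin φ).
The central angle between the endpoints is δ = arccos(p₁·p₂) ≈ 0.835 rad (47.8°).
Interpolate at f = 0.40 with slerp weights a = sin((1−f)δ)/sin δ ≈ 0.648, b = sin(fδ)/sin δ ≈ 0.442.
p = a·p₁ + b·p₂ ≈ (0.759, 0.209, 0.617); φ = arcsin(p_z) ≈ 38.07°, λ = atan2(p_y, p_x) ≈ 15.42°.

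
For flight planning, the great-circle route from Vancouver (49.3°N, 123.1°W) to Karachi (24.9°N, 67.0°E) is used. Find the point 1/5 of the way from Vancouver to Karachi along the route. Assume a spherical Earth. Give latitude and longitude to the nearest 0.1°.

≈ 69.8°N, 133.0°W

From cos δ = sin φ₁ sin φ₂ + cos φ₁ cos φ₂ cos Δλ, the central angle is δ ≈ 1.837 rad (105.3°).
Interpolate at f = 1/5 with slerp weights a = sin((1−f)δ)/sin δ ≈ 1.031, b = sin(fδ)/sin δ ≈ 0.372.
p = a·p₁ + b·p₂ ≈ (-0.235, -0.252, 0.939); φ = arcsin(p_z) ≈ 69.81°, λ = atan2(p_y, p_x) ≈ -132.98°.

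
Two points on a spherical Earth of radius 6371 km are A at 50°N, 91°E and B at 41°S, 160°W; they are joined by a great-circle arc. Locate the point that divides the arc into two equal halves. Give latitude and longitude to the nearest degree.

Write both endpoints as unit vectors p₁, p₂ with components (cos φ cos λ, cos φ sin λ, sin φ).
The central angle between the endpoints is δ = arccos(p₁·p₂) ≈ 2.292 rad (131.3°).
Interpolate at f = 1/2 with slerp weights a = sin((1−f)δ)/sin δ ≈ 1.214, b = sin(fδ)/sin δ ≈ 1.214.
p = a·p₁ + b·p₂ ≈ (-0.874, 0.467, 0.133); φ = arcsin(p_z) ≈ 7.67°, λ = atan2(p_y, p_x) ≈ 151.91°.

≈ 8°N, 152°E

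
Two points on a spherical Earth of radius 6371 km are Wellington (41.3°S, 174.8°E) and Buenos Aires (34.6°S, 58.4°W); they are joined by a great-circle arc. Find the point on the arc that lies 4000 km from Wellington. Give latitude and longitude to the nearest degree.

≈ 60°S, 134°W

Write both endpoints as unit vectors p₁, p₂ with components (cos φ cos λ, cos φ sin λ, sin φ).
The central angle between the endpoints is δ = arccos(p₁·p₂) ≈ 1.566 rad (89.8°). The total great-circle distance is δ·R ≈ 1.566 × 6371 ≈ 9980 km, so the target fraction is f = 4000/9980 ≈ 0.401.
Interpolate at f ≈ 0.401 with slerp weights a = sin((1−f)δ)/sin δ ≈ 0.807, b = sin(fδ)/sin δ ≈ 0.587.
p = a·p₁ + b·p₂ ≈ (-0.350, -0.357, -0.866); φ = arcsin(p_z) ≈ -60.00°, λ = atan2(p_y, p_x) ≈ -134.46°.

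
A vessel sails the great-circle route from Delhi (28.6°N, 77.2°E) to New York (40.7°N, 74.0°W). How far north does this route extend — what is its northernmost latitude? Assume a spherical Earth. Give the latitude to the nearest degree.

≈ 71°N

The great circle lies in the plane with unit normal n̂ = (p₁ × p₂)/|p₁ × p₂|.
Here n̂_z ≈ -0.333; the vertex latitude is φ_max = arccos|n̂_z| ≈ 70.5°.
Check via Clairaut: cos φ_max = |cos φ₁| · sin C = cos(28.6°)·sin(22.3°) ≈ 0.333, again giving ≈ 70.5°.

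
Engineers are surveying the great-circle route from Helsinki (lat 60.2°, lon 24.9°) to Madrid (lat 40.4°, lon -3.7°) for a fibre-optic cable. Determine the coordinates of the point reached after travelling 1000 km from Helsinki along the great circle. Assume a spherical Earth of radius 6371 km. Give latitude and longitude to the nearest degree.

≈ lat 54°, lon 12°

Convert each endpoint to a unit vector on the sphere (x = cos φ cos λ, y = cos φ sin λ, z = sin φ).
The central angle between the endpoints is δ = arccos(p₁·p₂) ≈ 0.463 rad (26.5°). The total great-circle distance is δ·R ≈ 0.463 × 6371 ≈ 2950 km, so the target fraction is f = 1000/2950 ≈ 0.339.
Interpolate at f ≈ 0.339 with slerp weights a = sin((1−f)δ)/sin δ ≈ 0.675, b = sin(fδ)/sin δ ≈ 0.350.
p = a·p₁ + b·p₂ ≈ (0.570, 0.124, 0.812); φ = arcsin(p_z) ≈ 54.31°, λ = atan2(p_y, p_x) ≈ 12.27°.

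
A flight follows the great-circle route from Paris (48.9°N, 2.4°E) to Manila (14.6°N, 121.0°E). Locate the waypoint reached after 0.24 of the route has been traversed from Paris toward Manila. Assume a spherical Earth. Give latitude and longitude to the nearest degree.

Convert each endpoint to a unit vector on the sphere (x = cos φ cos λ, y = cos φ sin λ, z = sin φ).
The central angle between the endpoints is δ = arccos(p₁·p₂) ≈ 1.686 rad (96.6°).
Interpolate at f = 0.24 with slerp weights a = sin((1−f)δ)/sin δ ≈ 0.965, b = sin(fδ)/sin δ ≈ 0.396.
p = a·p₁ + b·p₂ ≈ (0.436, 0.355, 0.827); φ = arcsin(p_z) ≈ 55.77°, λ = atan2(p_y, p_x) ≈ 39.16°.

≈ (56°N, 39°E)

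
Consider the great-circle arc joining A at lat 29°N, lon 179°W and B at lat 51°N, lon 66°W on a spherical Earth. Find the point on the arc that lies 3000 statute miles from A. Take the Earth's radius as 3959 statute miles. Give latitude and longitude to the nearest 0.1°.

≈ lat 57.0°N, lon 131.2°W

The haversine formula gives a central angle δ ≈ 1.408 rad (80.7°) between the endpoints. The total great-circle distance is δ·R ≈ 1.408 × 3959 ≈ 5576 mi, so the target fraction is f = 3000/5576 ≈ 0.538.
Interpolate at f ≈ 0.538 with slerp weights a = sin((1−f)δ)/sin δ ≈ 0.614, b = sin(fδ)/sin δ ≈ 0.696.
p = a·p₁ + b·p₂ ≈ (-0.358, -0.410, 0.839); φ = arcsin(p_z) ≈ 57.01°, λ = atan2(p_y, p_x) ≈ -131.18°.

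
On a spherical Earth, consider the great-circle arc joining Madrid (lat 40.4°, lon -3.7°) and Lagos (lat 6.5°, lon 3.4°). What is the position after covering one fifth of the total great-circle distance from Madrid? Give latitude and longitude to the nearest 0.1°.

≈ lat 33.7°, lon -1.9°

Write both endpoints as unit vectors p₁, p₂ with components (cos φ cos λ, cos φ sin λ, sin φ).
The central angle between the endpoints is δ = arccos(p₁·p₂) ≈ 0.602 rad (34.5°).
Interpolate at f = 1/5 with slerp weights a = sin((1−f)δ)/sin δ ≈ 0.818, b = sin(fδ)/sin δ ≈ 0.212.
p = a·p₁ + b·p₂ ≈ (0.832, -0.028, 0.554); φ = arcsin(p_z) ≈ 33.65°, λ = atan2(p_y, p_x) ≈ -1.91°.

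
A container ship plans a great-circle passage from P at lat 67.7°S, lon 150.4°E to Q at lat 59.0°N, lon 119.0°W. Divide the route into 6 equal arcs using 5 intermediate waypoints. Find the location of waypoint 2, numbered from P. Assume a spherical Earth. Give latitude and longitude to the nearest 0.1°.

From cos δ = sin φ₁ sin φ₂ + cos φ₁ cos φ₂ cos Δλ, the central angle is δ ≈ 2.490 rad (142.7°).
Interpolate at f = 2/6 with slerp weights a = sin((1−f)δ)/sin δ ≈ 1.642, b = sin(fδ)/sin δ ≈ 1.217.
p = a·p₁ + b·p₂ ≈ (-0.846, -0.240, -0.477); φ = arcsin(p_z) ≈ -28.46°, λ = atan2(p_y, p_x) ≈ -164.14°.

≈ lat 28.5°S, lon 164.1°W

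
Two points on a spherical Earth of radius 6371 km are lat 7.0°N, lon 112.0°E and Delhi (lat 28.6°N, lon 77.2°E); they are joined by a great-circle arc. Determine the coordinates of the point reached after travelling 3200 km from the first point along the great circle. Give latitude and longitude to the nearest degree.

≈ lat 24°N, lon 87°E

The haversine formula gives a central angle δ ≈ 0.686 rad (39.3°) between the endpoints. The total great-circle distance is δ·R ≈ 0.686 × 6371 ≈ 4369 km, so the target fraction is f = 3200/4369 ≈ 0.732.
Interpolate at f ≈ 0.732 with slerp weights a = sin((1−f)δ)/sin δ ≈ 0.288, b = sin(fδ)/sin δ ≈ 0.760.
p = a·p₁ + b·p₂ ≈ (0.041, 0.916, 0.399); φ = arcsin(p_z) ≈ 23.52°, λ = atan2(p_y, p_x) ≈ 87.45°.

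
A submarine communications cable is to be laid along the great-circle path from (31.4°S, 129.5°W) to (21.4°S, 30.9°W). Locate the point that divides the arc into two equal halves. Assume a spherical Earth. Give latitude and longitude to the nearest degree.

≈ (37°S, 77°W)

Convert each endpoint to a unit vector on the sphere (x = cos φ cos λ, y = cos φ sin λ, z = sin φ).
The central angle between the endpoints is δ = arccos(p₁·p₂) ≈ 1.499 rad (85.9°).
Interpolate at f = 1/2 with slerp weights a = sin((1−f)δ)/sin δ ≈ 0.683, b = sin(fδ)/sin δ ≈ 0.683.
p = a·p₁ + b·p₂ ≈ (0.175, -0.777, -0.605); φ = arcsin(p_z) ≈ -37.24°, λ = atan2(p_y, p_x) ≈ -77.31°.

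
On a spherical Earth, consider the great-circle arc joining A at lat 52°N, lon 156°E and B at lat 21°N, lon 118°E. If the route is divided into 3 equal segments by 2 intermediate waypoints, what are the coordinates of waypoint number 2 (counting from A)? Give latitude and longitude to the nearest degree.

≈ lat 33°N, lon 127°E

Convert each endpoint to a unit vector on the sphere (x = cos φ cos λ, y = cos φ sin λ, z = sin φ).
The central angle between the endpoints is δ = arccos(p₁·p₂) ≈ 0.745 rad (42.7°).
Interpolate at f = 2/3 with slerp weights a = sin((1−f)δ)/sin δ ≈ 0.363, b = sin(fδ)/sin δ ≈ 0.703.
p = a·p₁ + b·p₂ ≈ (-0.512, 0.670, 0.538); φ = arcsin(p_z) ≈ 32.51°, λ = atan2(p_y, p_x) ≈ 127.38°.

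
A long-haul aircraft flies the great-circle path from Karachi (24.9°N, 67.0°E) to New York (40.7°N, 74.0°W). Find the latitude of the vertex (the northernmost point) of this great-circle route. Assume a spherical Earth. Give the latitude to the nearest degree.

≈ 63°N

The great circle lies in the plane with unit normal n̂ = (p₁ × p₂)/|p₁ × p₂|.
Here n̂_z ≈ -0.448; the vertex latitude is φ_max = arccos|n̂_z| ≈ 63.4°.
Check via Clairaut: cos φ_max = |cos φ₁| · sin C = cos(24.9°)·sin(29.6°) ≈ 0.448, again giving ≈ 63.4°.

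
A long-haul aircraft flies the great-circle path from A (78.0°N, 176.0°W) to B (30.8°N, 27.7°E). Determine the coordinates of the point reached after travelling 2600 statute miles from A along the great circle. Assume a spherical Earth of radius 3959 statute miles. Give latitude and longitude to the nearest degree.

≈ (63°N, 34°E)

Write both endpoints as unit vectors p₁, p₂ with components (cos φ cos λ, cos φ sin λ, sin φ).
The central angle between the endpoints is δ = arccos(p₁·p₂) ≈ 1.227 rad (70.3°). The total great-circle distance is δ·R ≈ 1.227 × 3959 ≈ 4857 mi, so the target fraction is f = 2600/4857 ≈ 0.535.
Interpolate at f ≈ 0.535 with slerp weights a = sin((1−f)δ)/sin δ ≈ 0.573, b = sin(fδ)/sin δ ≈ 0.649.
p = a·p₁ + b·p₂ ≈ (0.374, 0.251, 0.893); φ = arcsin(p_z) ≈ 63.22°, λ = atan2(p_y, p_x) ≈ 33.80°.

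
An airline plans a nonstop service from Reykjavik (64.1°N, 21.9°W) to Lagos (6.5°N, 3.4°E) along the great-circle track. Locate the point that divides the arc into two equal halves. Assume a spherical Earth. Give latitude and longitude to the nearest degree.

≈ 36°N, 4°W

Convert each endpoint to a unit vector on the sphere (x = cos φ cos λ, y = cos φ sin λ, z = sin φ).
The central angle between the endpoints is δ = arccos(p₁·p₂) ≈ 1.054 rad (60.4°).
Interpolate at f = 1/2 with slerp weights a = sin((1−f)δ)/sin δ ≈ 0.578, b = sin(fδ)/sin δ ≈ 0.578.
p = a·p₁ + b·p₂ ≈ (0.808, -0.060, 0.586); φ = arcsin(p_z) ≈ 35.86°, λ = atan2(p_y, p_x) ≈ -4.26°.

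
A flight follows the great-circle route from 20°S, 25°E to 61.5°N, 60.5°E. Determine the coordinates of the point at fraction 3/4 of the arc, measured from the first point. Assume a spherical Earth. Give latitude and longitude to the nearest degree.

The haversine formula gives a central angle δ ≈ 1.506 rad (86.3°) between the endpoints.
Interpolate at f = 3/4 with slerp weights a = sin((1−f)δ)/sin δ ≈ 0.369, b = sin(fδ)/sin δ ≈ 0.906.
p = a·p₁ + b·p₂ ≈ (0.527, 0.523, 0.670); φ = arcsin(p_z) ≈ 42.09°, λ = atan2(p_y, p_x) ≈ 44.78°.

≈ 42°N, 45°E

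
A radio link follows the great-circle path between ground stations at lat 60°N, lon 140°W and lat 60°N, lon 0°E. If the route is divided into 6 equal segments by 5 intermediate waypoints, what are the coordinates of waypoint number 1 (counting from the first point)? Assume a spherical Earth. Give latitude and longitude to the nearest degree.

Convert each endpoint to a unit vector on the sphere (x = cos φ cos λ, y = cos φ sin λ, z = sin φ).
The central angle between the endpoints is δ = arccos(p₁·p₂) ≈ 0.978 rad (56.0°).
Interpolate at f = 1/6 with slerp weights a = sin((1−f)δ)/sin δ ≈ 0.877, b = sin(fδ)/sin δ ≈ 0.196.
p = a·p₁ + b·p₂ ≈ (-0.238, -0.282, 0.929); φ = arcsin(p_z) ≈ 68.34°, λ = atan2(p_y, p_x) ≈ -130.19°.

≈ lat 68°N, lon 130°W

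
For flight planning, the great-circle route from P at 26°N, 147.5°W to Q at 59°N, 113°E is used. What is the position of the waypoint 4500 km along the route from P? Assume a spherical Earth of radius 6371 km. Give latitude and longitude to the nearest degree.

≈ 56°N, 175°E

Convert each endpoint to a unit vector on the sphere (x = cos φ cos λ, y = cos φ sin λ, z = sin φ).
The central angle between the endpoints is δ = arccos(p₁·p₂) ≈ 1.267 rad (72.6°). The total great-circle distance is δ·R ≈ 1.267 × 6371 ≈ 8071 km, so the target fraction is f = 4500/8071 ≈ 0.558.
Interpolate at f ≈ 0.558 with slerp weights a = sin((1−f)δ)/sin δ ≈ 0.557, b = sin(fδ)/sin δ ≈ 0.680.
p = a·p₁ + b·p₂ ≈ (-0.559, 0.053, 0.827); φ = arcsin(p_z) ≈ 55.82°, λ = atan2(p_y, p_x) ≈ 174.54°.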